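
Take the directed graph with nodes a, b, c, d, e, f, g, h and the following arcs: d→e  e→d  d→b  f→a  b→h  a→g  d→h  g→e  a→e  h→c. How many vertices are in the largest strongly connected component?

{d, e} are all mutually reachable — one SCC of size 2.
{c} is an SCC by itself.
{b} is an SCC by itself.
{g} is an SCC by itself.
{h} is an SCC by itself.
(and 2 more singleton SCCs)
The largest has 2 vertices.

2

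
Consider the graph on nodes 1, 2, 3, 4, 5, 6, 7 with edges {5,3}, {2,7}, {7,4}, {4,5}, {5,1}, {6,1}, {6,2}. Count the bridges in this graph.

The edges on the cycle 6-2-7-4-5-1-6 are not bridges since each lies on that cycle.
But removing 5-3 disconnects 5 from 3 — this is a bridge.

1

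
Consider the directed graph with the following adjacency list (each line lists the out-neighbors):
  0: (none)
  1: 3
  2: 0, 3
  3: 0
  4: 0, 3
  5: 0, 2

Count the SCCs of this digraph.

{0} is an SCC by itself.
{3} is an SCC by itself.
{2} is an SCC by itself.
{4} is an SCC by itself.
{1} is an SCC by itself.
(and 1 more singleton SCC)
That gives 6 strongly connected components.

6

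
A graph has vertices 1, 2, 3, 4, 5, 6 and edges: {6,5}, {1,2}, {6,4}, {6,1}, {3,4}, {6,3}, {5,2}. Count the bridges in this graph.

The edges on the cycle 6-3-4-6 are not bridges since each lies on that cycle.
Every edge lies on some cycle, so there are no bridges.

0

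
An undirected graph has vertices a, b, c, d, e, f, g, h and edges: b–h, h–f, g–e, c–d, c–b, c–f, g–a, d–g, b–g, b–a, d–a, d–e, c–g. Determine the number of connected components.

Starting from a we can reach a, b, c, d, e, f, g, h. That is one component of size 8.
Total: 1 component.

1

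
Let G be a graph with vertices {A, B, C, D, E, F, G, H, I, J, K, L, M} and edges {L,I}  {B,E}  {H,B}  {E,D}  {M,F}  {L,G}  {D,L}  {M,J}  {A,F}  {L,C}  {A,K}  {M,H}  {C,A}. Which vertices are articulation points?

Removing A increases the component count from 1 to 2, so A is a cut vertex.
Removing L increases the component count from 1 to 3, so L is a cut vertex.
Removing M increases the component count from 1 to 2, so M is a cut vertex.
By contrast removing F leaves 1 component; it is not a cut vertex. No other vertex is a cut vertex either.

A, L, M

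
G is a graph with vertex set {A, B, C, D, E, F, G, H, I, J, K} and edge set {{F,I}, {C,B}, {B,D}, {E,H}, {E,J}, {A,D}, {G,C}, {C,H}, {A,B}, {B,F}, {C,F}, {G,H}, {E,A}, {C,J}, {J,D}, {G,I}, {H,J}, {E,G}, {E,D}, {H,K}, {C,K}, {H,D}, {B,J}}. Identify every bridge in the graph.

none

The edges on the cycle E-G-C-B-A-E are not bridges since each lies on that cycle.
Every edge lies on some cycle, so there are no bridges.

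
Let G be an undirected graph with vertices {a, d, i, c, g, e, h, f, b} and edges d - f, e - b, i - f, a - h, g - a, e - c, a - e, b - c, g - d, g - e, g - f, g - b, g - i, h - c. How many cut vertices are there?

Removing g increases the component count from 1 to 2, so g is a cut vertex.
By contrast removing b leaves 1 component; it is not a cut vertex. No other vertex is a cut vertex either.

1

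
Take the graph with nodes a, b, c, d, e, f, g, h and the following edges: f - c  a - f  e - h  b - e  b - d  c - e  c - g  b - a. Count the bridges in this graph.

The edges on the cycle b-a-f-c-e-b are not bridges since each lies on that cycle.
But removing b - d disconnects b from d; removing e - h disconnects e from h; removing c - g disconnects c from g — these are bridges.
That makes 3 bridges.

3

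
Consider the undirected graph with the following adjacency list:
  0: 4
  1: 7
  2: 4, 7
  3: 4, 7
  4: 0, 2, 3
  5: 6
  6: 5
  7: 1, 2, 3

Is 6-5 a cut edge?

Yes

Removing 6-5 leaves no path between 6 and 5: the component count goes from 2 to 3. So it is a bridge.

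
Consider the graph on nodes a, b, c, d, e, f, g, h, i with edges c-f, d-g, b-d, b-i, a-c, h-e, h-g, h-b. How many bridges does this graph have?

4

The edges on the cycle h-b-d-g-h are not bridges since each lies on that cycle.
But removing a-c disconnects a from c; removing b-i disconnects b from i; removing h-e disconnects h from e; removing f-c disconnects f from c — these are bridges.
That makes 4 bridges.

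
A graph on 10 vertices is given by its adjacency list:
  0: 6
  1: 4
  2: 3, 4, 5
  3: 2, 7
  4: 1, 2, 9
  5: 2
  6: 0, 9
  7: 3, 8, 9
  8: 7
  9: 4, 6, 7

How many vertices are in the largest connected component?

10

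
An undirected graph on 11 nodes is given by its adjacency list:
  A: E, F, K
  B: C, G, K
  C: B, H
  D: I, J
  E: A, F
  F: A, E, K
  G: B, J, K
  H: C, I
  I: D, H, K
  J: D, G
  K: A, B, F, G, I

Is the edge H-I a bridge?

After removing H-I, the path H-C-B-K-I still connects them, so the edge is not a bridge.

No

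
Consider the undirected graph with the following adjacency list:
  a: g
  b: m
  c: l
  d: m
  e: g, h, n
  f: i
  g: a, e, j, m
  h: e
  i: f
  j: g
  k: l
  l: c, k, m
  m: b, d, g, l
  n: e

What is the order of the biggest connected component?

Starting from f we can reach f, i. That is one component of size 2.
Starting from a we can reach a, b, c, d, e, g, h, j, k, l, m, n. That is one component of size 12.
The largest has 12 vertices.

12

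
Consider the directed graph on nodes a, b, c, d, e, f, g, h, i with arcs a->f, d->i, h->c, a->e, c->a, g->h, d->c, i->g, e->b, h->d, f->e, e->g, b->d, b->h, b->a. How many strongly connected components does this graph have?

{a, b, c, d, e, f, g, h, i} are all mutually reachable — one SCC of size 9.
That gives 1 strongly connected component.

1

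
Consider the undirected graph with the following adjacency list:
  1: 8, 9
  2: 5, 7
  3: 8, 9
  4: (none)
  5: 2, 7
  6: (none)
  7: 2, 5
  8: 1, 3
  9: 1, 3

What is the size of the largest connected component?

4

6 is isolated — a component by itself.
4 is isolated — a component by itself.
Starting from 2 we can reach 2, 5, 7. That is one component of size 3.
Starting from 1 we can reach 1, 3, 8, 9. That is one component of size 4.
The largest has 4 vertices.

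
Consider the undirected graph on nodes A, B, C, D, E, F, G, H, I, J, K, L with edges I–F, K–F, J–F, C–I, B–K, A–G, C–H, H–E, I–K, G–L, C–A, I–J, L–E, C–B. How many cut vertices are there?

1

Removing C increases the component count from 2 to 3, so C is a cut vertex.
By contrast removing B leaves 2 components; it is not a cut vertex. No other vertex is a cut vertex either.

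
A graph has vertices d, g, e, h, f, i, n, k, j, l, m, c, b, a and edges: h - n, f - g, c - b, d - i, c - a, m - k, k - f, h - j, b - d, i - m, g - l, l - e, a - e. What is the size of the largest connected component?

11

Starting from h we can reach h, j, n. That is one component of size 3.
Starting from a we can reach a, b, c, d, e, f, g, i, k, l, m. That is one component of size 11.
The largest has 11 vertices.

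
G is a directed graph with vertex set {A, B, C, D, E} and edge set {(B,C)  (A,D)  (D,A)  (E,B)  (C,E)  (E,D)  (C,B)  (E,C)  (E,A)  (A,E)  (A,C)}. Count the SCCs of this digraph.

1

{A, B, C, D, E} are all mutually reachable — one SCC of size 5.
That gives 1 strongly connected component.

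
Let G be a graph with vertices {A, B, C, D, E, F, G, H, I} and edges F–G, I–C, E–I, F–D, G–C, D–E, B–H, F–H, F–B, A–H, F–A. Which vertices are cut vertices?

F

Removing F increases the component count from 1 to 2, so F is a cut vertex.
By contrast removing D leaves 1 component; it is not a cut vertex. No other vertex is a cut vertex either.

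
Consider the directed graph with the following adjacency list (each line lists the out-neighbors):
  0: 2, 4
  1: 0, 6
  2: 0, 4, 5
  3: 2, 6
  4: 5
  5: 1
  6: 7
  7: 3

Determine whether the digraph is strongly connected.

Yes

From 0 we can reach every vertex (0, 1, 2, 3, 4, 5, 6, 7), and every vertex can reach 0 (0, 1, 2, 3, 4, 5, 6, 7). So the whole graph is one strongly connected component.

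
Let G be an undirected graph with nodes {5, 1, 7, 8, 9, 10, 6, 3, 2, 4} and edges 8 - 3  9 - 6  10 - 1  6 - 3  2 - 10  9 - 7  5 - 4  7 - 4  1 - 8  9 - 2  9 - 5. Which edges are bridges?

The edges on the cycle 9-7-4-5-9 are not bridges since each lies on that cycle.
Every edge lies on some cycle, so there are no bridges.

none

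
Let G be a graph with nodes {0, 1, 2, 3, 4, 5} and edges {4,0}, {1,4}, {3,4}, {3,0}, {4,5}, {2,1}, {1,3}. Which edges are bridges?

1-2, 4-5

The edges on the cycle 1-3-4-1 are not bridges since each lies on that cycle.
But removing 4–5 disconnects 4 from 5; removing 2–1 disconnects 2 from 1 — these are bridges.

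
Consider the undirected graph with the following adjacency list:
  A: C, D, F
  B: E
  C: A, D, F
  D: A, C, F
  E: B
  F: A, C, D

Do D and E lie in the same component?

No

The component containing D is {A, C, D, F}, and E is not in it.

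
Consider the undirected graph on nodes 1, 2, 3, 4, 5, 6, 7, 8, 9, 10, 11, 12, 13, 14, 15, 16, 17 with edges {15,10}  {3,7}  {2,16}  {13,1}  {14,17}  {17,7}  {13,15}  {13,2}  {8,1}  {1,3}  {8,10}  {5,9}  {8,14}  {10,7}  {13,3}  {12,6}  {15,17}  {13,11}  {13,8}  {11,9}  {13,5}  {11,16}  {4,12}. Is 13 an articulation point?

Deleting 13 raises the number of components from 2 to 3, so 13 is a cut vertex.

Yes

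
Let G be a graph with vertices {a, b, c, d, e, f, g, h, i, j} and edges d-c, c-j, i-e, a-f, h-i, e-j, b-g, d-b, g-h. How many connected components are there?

2

Starting from a we can reach a, f. That is one component of size 2.
Starting from b we can reach b, c, d, e, g, h, i, j. That is one component of size 8.
Total: 2 components.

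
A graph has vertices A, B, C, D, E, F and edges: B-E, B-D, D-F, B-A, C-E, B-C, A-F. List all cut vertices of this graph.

Removing B increases the component count from 1 to 2, so B is a cut vertex.
By contrast removing F leaves 1 component; it is not a cut vertex. No other vertex is a cut vertex either.

B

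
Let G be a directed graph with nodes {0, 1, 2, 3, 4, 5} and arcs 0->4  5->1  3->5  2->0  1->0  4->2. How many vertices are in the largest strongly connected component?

{0, 2, 4} are all mutually reachable — one SCC of size 3.
{5} is an SCC by itself.
{3} is an SCC by itself.
{1} is an SCC by itself.
The largest has 3 vertices.

3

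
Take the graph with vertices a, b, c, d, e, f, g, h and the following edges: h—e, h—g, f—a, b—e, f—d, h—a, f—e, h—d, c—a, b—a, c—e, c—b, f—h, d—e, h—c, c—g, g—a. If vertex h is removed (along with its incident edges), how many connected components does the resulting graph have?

With h gone, the remaining components are: {a, b, c, d, e, f, g}.
That is 1 component.

1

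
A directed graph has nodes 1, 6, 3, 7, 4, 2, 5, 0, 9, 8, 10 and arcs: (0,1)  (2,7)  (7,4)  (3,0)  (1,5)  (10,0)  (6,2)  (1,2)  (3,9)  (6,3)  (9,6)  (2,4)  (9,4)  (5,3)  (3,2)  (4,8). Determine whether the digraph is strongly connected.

No

There is no directed path from 9 to 10, so the graph is not strongly connected.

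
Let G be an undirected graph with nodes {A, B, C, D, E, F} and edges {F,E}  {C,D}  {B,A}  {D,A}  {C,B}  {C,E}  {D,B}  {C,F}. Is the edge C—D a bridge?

After removing C—D, the path C-B-D still connects them, so the edge is not a bridge.

No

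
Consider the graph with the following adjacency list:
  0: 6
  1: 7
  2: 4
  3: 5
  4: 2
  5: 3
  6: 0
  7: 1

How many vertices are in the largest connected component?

Starting from 1 we can reach 1, 7. That is one component of size 2.
Starting from 2 we can reach 2, 4. That is one component of size 2.
Starting from 3 we can reach 3, 5. That is one component of size 2.
Starting from 0 we can reach 0, 6. That is one component of size 2.
The largest has 2 vertices.

2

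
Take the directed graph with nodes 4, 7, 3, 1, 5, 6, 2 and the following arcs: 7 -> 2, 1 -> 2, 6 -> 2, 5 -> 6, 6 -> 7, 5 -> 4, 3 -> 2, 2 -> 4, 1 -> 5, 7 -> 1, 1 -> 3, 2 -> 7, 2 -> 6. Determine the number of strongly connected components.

{1, 2, 3, 5, 6, 7} are all mutually reachable — one SCC of size 6.
{4} is an SCC by itself.
That gives 2 strongly connected components.

2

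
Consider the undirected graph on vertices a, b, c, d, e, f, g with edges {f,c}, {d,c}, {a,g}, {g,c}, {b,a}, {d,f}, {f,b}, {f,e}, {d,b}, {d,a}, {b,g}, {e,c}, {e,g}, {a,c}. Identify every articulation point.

Removing a, for instance, still leaves 1 component. No single vertex removal increases the component count — the graph has no articulation points.

none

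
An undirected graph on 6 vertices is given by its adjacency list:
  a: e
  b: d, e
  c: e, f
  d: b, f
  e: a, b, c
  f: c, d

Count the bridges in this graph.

1

The edges on the cycle c-f-d-b-e-c are not bridges since each lies on that cycle.
But removing e-a disconnects e from a — this is a bridge.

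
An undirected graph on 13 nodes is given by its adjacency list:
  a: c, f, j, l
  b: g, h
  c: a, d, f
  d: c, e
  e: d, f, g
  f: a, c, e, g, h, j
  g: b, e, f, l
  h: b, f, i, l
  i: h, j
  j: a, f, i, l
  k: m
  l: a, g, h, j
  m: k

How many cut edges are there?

The edges on the cycle f-h-b-g-e-f are not bridges since each lies on that cycle.
But removing k-m disconnects k from m — this is a bridge.

1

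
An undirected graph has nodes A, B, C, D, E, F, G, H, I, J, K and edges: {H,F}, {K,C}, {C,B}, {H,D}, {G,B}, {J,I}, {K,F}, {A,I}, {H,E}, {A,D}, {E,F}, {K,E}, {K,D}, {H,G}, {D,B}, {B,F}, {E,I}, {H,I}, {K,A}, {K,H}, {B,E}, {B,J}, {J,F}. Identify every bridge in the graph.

none

The edges on the cycle H-G-B-J-I-E-H are not bridges since each lies on that cycle.
Every edge lies on some cycle, so there are no bridges.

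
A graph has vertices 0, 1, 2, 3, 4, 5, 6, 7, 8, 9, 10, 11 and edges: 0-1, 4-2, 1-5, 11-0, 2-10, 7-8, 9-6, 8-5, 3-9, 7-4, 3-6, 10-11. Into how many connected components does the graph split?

Starting from 3 we can reach 3, 6, 9. That is one component of size 3.
Starting from 0 we can reach 0, 1, 2, 4, 5, 7, 8, 10, 11. That is one component of size 9.
Total: 2 components.

2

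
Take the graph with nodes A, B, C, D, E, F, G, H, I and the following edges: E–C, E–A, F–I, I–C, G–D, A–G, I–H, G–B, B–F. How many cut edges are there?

2

The edges on the cycle E-A-G-B-F-I-C-E are not bridges since each lies on that cycle.
But removing H–I disconnects H from I; removing G–D disconnects G from D — these are bridges.
That makes 2 bridges.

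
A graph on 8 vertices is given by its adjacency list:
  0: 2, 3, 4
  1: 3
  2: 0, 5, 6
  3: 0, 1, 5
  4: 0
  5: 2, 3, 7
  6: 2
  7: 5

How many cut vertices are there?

4

Removing 0 increases the component count from 1 to 2, so 0 is a cut vertex.
Removing 2 increases the component count from 1 to 2, so 2 is a cut vertex.
Removing 3 increases the component count from 1 to 2, so 3 is a cut vertex.
Likewise 5 is a cut vertex.
By contrast removing 4 leaves 1 component; it is not a cut vertex. No other vertex is a cut vertex either.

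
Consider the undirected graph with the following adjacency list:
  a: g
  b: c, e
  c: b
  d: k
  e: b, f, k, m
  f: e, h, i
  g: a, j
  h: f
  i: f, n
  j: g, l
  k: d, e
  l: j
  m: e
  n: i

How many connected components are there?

Starting from a we can reach a, g, j, l. That is one component of size 4.
Starting from b we can reach b, c, d, e, f, h, i, k, m, n. That is one component of size 10.
Total: 2 components.

2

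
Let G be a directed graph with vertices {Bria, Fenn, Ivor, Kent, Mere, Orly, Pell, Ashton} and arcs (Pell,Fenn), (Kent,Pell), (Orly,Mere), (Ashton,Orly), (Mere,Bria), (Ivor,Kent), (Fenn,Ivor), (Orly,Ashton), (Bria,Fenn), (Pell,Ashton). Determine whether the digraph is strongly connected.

Yes

From Fenn we can reach every vertex (Bria, Fenn, Ivor, Kent, Mere, Orly, Pell, Ashton), and every vertex can reach Fenn (Bria, Fenn, Ivor, Kent, Mere, Orly, Pell, Ashton). So the whole graph is one strongly connected component.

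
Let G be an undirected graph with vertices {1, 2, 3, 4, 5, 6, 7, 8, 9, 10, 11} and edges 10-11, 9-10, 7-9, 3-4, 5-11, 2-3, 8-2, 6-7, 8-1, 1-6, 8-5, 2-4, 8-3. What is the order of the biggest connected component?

11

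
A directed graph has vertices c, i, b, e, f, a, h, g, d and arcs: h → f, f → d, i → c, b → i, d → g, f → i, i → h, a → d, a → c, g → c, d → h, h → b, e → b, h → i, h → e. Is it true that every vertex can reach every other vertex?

No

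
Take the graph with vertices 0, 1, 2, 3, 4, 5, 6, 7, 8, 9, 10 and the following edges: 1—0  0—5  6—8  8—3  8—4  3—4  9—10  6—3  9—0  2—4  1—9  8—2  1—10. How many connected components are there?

7 is isolated — a component by itself.
Starting from 2 we can reach 2, 3, 4, 6, 8. That is one component of size 5.
Starting from 0 we can reach 0, 1, 5, 9, 10. That is one component of size 5.
Total: 3 components.

3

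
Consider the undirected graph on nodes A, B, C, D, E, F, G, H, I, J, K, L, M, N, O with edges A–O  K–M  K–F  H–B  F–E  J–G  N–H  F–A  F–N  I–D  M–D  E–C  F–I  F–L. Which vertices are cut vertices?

Removing A increases the component count from 2 to 3, so A is a cut vertex.
Removing E increases the component count from 2 to 3, so E is a cut vertex.
Removing F increases the component count from 2 to 6, so F is a cut vertex.
Likewise H, N are cut vertices.
By contrast removing J leaves 2 components; it is not a cut vertex. No other vertex is a cut vertex either.

A, E, F, H, N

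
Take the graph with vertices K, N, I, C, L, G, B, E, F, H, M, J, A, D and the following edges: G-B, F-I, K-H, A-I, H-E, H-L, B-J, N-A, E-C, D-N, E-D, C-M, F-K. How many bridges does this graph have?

5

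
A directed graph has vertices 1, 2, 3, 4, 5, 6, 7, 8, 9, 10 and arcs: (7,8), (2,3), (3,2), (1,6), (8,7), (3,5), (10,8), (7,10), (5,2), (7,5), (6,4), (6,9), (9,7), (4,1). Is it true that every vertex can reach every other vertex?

There is no directed path from 7 to 6, so the graph is not strongly connected.

No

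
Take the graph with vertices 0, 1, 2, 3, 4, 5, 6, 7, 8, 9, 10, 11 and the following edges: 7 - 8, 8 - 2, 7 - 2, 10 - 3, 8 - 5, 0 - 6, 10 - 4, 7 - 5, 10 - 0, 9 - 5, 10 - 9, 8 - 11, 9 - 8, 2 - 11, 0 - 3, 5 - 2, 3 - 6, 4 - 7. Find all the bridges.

none

The edges on the cycle 10-0-6-3-10 are not bridges since each lies on that cycle.
Every edge lies on some cycle, so there are no bridges.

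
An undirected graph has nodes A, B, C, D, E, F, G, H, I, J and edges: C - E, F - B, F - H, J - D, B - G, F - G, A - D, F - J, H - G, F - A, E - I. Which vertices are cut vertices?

Removing E increases the component count from 2 to 3, so E is a cut vertex.
Removing F increases the component count from 2 to 3, so F is a cut vertex.
By contrast removing H leaves 2 components; it is not a cut vertex. No other vertex is a cut vertex either.

E, F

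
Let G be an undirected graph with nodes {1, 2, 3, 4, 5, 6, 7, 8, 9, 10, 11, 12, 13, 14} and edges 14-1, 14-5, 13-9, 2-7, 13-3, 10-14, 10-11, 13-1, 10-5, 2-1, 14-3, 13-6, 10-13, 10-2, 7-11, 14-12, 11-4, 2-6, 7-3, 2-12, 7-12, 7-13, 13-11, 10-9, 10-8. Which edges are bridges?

10-8, 11-4

The edges on the cycle 10-2-7-11-13-10 are not bridges since each lies on that cycle.
But removing 4-11 disconnects 4 from 11; removing 10-8 disconnects 10 from 8 — these are bridges.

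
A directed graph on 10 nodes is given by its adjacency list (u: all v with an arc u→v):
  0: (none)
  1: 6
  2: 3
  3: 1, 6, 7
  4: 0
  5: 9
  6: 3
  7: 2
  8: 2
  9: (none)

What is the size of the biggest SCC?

5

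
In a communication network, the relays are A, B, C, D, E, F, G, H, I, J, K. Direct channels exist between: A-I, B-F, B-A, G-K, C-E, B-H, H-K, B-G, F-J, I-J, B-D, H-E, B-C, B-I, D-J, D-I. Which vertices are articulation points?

Removing B increases the component count from 1 to 2, so B is a cut vertex.
By contrast removing D leaves 1 component; it is not a cut vertex. No other vertex is a cut vertex either.

B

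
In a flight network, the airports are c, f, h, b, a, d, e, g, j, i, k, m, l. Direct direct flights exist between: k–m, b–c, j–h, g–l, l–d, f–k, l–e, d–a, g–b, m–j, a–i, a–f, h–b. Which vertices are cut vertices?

Removing a increases the component count from 1 to 2, so a is a cut vertex.
Removing b increases the component count from 1 to 2, so b is a cut vertex.
Removing l increases the component count from 1 to 2, so l is a cut vertex.
By contrast removing h leaves 1 component; it is not a cut vertex. No other vertex is a cut vertex either.

a, b, l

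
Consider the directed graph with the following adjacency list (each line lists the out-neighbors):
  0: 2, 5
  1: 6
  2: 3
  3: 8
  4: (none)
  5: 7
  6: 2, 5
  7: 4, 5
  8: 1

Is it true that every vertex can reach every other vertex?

There is no directed path from 7 to 8, so the graph is not strongly connected.

No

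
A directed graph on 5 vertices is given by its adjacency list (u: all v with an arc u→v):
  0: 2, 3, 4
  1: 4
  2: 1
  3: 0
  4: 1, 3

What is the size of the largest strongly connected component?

{0, 1, 2, 3, 4} are all mutually reachable — one SCC of size 5.
The largest has 5 vertices.

5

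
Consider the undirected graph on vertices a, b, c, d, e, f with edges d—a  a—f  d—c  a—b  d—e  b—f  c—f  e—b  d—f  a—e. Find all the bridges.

none

The edges on the cycle d-a-e-d are not bridges since each lies on that cycle.
Every edge lies on some cycle, so there are no bridges.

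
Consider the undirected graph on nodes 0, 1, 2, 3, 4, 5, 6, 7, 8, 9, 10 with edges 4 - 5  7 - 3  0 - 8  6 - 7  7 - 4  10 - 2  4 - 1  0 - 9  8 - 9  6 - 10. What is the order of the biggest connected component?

8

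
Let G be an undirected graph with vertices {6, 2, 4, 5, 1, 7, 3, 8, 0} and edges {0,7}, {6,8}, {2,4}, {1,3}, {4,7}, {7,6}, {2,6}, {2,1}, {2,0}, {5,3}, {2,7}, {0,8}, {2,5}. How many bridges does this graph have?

0

The edges on the cycle 2-4-7-2 are not bridges since each lies on that cycle.
Every edge lies on some cycle, so there are no bridges.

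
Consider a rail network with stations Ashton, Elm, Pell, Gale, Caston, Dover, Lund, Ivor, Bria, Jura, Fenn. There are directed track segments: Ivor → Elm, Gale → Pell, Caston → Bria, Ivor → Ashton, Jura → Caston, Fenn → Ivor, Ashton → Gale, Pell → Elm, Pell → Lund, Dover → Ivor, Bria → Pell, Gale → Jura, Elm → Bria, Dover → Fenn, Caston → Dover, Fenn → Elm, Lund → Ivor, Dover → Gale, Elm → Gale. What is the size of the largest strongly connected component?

{Elm, Bria, Fenn, Gale, Ivor, Jura, Lund, Pell, Dover, Ashton, Caston} are all mutually reachable — one SCC of size 11.
The largest has 11 vertices.

11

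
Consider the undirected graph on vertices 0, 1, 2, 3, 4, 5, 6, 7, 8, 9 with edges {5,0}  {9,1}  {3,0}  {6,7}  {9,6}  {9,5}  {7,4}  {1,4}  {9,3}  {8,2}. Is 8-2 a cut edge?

Removing 8-2 leaves no path between 8 and 2: the component count goes from 2 to 3. So it is a bridge.

Yes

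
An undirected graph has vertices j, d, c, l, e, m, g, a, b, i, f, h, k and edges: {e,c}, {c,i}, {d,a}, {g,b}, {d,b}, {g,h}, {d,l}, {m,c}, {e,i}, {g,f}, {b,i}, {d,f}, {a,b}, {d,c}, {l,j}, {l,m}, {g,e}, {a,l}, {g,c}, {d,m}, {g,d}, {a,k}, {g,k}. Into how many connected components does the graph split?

1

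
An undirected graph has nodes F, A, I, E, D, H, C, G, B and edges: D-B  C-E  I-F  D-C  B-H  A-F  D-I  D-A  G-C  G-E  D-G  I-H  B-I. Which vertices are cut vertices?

D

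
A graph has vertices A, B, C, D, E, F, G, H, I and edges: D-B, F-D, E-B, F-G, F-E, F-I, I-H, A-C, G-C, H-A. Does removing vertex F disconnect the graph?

Deleting F raises the number of components from 1 to 2, so F is a cut vertex.

Yes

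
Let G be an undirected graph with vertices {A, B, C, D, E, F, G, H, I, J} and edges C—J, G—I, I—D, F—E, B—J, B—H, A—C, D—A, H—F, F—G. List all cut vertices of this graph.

Removing F increases the component count from 1 to 2, so F is a cut vertex.
By contrast removing C leaves 1 component; it is not a cut vertex. No other vertex is a cut vertex either.

F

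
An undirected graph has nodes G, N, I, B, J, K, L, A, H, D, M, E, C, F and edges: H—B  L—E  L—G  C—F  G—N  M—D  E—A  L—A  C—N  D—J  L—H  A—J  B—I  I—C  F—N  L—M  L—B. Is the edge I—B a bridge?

No

After removing I—B, the path I-C-N-G-L-B still connects them, so the edge is not a bridge.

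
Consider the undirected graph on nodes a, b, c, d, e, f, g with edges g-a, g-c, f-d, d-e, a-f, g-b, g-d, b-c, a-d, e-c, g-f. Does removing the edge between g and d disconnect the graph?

After removing g-d, the path g-a-d still connects them, so the edge is not a bridge.

No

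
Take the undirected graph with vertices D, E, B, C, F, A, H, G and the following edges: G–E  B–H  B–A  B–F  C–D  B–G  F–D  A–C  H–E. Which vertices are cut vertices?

Removing B increases the component count from 1 to 2, so B is a cut vertex.
By contrast removing C leaves 1 component; it is not a cut vertex. No other vertex is a cut vertex either.

B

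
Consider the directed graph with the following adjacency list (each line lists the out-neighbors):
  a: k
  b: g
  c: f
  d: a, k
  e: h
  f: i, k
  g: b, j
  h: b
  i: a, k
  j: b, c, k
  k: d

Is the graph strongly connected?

There is no directed path from f to h, so the graph is not strongly connected.

No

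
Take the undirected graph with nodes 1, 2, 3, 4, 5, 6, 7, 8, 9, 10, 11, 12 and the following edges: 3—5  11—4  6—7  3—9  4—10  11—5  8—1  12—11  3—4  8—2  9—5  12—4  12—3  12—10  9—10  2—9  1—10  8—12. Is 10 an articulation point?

Deleting 10 leaves 2 components (was 2), so 10 is not a cut vertex.

No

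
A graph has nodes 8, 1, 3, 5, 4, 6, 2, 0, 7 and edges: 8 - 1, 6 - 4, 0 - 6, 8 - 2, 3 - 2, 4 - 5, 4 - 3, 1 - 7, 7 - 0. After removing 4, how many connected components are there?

With 4 gone, the remaining components are: {5}; {0, 1, 2, 3, 6, 7, 8}.
That is 2 components.

2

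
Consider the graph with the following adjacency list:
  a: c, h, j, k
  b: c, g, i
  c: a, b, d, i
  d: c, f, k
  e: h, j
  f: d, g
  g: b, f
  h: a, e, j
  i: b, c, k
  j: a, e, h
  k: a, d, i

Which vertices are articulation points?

a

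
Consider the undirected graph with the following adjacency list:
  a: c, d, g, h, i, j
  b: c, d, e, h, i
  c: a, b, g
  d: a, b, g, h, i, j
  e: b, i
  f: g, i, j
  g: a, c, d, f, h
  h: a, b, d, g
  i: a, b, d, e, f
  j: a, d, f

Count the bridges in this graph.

0

The edges on the cycle f-i-d-h-a-j-f are not bridges since each lies on that cycle.
Every edge lies on some cycle, so there are no bridges.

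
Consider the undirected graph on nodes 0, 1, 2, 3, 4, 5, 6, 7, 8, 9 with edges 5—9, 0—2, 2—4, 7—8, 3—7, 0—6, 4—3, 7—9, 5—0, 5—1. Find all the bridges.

0-6, 1-5, 7-8

The edges on the cycle 5-0-2-4-3-7-9-5 are not bridges since each lies on that cycle.
But removing 5—1 disconnects 5 from 1; removing 6—0 disconnects 6 from 0; removing 8—7 disconnects 8 from 7 — these are bridges.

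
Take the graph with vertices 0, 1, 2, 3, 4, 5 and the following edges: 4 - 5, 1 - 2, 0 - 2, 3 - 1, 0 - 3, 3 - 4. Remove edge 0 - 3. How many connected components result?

1

0 and 3 are still connected via 0-2-1-3, so the component count stays at 1.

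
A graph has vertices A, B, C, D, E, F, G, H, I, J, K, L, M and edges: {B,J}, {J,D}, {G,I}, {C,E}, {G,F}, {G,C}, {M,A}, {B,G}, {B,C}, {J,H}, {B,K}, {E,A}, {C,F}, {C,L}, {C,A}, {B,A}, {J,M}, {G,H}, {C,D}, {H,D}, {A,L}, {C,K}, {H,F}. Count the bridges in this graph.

1

The edges on the cycle B-G-H-J-B are not bridges since each lies on that cycle.
But removing I - G disconnects I from G — this is a bridge.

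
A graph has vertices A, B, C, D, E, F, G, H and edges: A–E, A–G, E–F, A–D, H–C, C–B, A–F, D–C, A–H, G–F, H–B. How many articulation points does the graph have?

1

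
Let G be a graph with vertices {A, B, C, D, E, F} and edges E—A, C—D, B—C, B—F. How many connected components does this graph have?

Starting from A we can reach A, E. That is one component of size 2.
Starting from B we can reach B, C, D, F. That is one component of size 4.
Total: 2 components.

2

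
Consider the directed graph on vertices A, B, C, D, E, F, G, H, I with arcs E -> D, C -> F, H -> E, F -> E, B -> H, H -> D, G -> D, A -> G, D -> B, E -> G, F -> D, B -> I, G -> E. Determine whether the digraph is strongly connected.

No

There is no directed path from D to A, so the graph is not strongly connected.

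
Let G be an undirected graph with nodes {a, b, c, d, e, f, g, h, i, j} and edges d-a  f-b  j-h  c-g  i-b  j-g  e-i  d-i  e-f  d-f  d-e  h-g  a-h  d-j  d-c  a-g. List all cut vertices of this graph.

d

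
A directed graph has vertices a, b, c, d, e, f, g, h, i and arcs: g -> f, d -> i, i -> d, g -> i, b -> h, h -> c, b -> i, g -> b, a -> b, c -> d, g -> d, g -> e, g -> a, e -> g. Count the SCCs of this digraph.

{e, g} are all mutually reachable — one SCC of size 2.
{d, i} are all mutually reachable — one SCC of size 2.
{b} is an SCC by itself.
{a} is an SCC by itself.
{c} is an SCC by itself.
(and 2 more singleton SCCs)
That gives 7 strongly connected components.

7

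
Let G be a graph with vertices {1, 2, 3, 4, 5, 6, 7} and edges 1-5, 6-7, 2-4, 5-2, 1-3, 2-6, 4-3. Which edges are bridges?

The edges on the cycle 1-5-2-4-3-1 are not bridges since each lies on that cycle.
But removing 6-7 disconnects 6 from 7; removing 2-6 disconnects 2 from 6 — these are bridges.

2-6, 6-7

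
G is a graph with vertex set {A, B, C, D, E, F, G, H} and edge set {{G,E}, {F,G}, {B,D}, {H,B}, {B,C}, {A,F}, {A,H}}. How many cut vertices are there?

Removing A increases the component count from 1 to 2, so A is a cut vertex.
Removing B increases the component count from 1 to 3, so B is a cut vertex.
Removing F increases the component count from 1 to 2, so F is a cut vertex.
Likewise G, H are cut vertices.
By contrast removing E leaves 1 component; it is not a cut vertex. No other vertex is a cut vertex either.

5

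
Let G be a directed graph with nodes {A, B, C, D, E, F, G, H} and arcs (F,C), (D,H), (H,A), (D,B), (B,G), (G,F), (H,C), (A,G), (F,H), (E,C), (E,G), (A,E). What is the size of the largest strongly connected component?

{A, E, F, G, H} are all mutually reachable — one SCC of size 5.
{C} is an SCC by itself.
{B} is an SCC by itself.
{D} is an SCC by itself.
The largest has 5 vertices.

5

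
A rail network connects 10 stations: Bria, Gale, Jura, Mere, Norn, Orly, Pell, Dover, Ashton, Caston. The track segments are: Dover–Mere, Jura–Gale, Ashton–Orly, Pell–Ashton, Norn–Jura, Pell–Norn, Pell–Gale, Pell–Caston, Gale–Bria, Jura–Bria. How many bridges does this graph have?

The edges on the cycle Pell-Norn-Jura-Bria-Gale-Pell are not bridges since each lies on that cycle.
But removing Dover–Mere disconnects Dover from Mere; removing Ashton–Orly disconnects Ashton from Orly; removing Pell–Ashton disconnects Pell from Ashton; removing Pell–Caston disconnects Pell from Caston — these are bridges.
That makes 4 bridges.

4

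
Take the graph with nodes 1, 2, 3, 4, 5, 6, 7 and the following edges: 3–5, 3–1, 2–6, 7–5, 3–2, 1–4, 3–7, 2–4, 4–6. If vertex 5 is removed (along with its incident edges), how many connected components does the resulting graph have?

With 5 gone, the remaining components are: {1, 2, 3, 4, 6, 7}.
That is 1 component.

1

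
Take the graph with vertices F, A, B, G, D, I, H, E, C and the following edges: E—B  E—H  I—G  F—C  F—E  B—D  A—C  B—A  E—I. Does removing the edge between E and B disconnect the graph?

No

After removing E—B, the path E-F-C-A-B still connects them, so the edge is not a bridge.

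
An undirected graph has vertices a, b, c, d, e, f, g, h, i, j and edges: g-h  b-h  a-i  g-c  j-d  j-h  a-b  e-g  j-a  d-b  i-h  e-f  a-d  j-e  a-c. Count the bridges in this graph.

1

The edges on the cycle j-e-g-c-a-j are not bridges since each lies on that cycle.
But removing f-e disconnects f from e — this is a bridge.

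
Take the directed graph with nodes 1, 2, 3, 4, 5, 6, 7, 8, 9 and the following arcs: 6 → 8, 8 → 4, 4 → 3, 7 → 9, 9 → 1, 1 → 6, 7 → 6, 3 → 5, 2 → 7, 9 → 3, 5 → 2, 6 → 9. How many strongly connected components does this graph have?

{1, 2, 3, 4, 5, 6, 7, 8, 9} are all mutually reachable — one SCC of size 9.
That gives 1 strongly connected component.

1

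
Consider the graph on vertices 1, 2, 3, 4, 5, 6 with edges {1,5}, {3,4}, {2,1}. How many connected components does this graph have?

3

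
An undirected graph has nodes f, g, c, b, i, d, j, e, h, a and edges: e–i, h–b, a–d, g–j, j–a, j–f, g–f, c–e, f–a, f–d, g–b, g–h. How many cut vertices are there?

2

Removing e increases the component count from 2 to 3, so e is a cut vertex.
Removing g increases the component count from 2 to 3, so g is a cut vertex.
By contrast removing b leaves 2 components; it is not a cut vertex. No other vertex is a cut vertex either.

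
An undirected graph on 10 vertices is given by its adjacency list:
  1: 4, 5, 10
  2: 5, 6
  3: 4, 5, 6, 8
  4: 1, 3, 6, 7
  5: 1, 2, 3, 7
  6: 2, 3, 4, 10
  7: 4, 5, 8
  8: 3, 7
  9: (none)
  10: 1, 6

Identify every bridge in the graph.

The edges on the cycle 4-7-5-1-10-6-4 are not bridges since each lies on that cycle.
Every edge lies on some cycle, so there are no bridges.

none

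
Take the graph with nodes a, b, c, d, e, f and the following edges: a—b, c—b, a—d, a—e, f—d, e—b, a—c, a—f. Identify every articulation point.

Removing a increases the component count from 1 to 2, so a is a cut vertex.
By contrast removing c leaves 1 component; it is not a cut vertex. No other vertex is a cut vertex either.

a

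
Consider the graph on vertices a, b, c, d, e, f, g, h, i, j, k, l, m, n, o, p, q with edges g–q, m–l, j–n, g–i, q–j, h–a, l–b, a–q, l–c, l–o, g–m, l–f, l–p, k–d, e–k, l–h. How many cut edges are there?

The edges on the cycle g-m-l-h-a-q-g are not bridges since each lies on that cycle.
But removing l–b disconnects l from b; removing l–o disconnects l from o; removing g–i disconnects g from i; removing d–k disconnects d from k — these are bridges.
In total 10 edges are bridges.

10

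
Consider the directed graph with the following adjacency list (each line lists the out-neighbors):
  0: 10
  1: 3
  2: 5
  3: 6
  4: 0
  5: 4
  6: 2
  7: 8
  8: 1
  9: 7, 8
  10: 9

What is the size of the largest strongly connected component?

{0, 1, 2, 3, 4, 5, 6, 7, 8, 9, 10} are all mutually reachable — one SCC of size 11.
The largest has 11 vertices.

11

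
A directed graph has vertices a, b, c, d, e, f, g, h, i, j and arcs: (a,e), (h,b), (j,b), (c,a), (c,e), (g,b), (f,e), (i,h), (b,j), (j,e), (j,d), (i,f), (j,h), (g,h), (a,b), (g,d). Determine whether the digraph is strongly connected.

There is no directed path from g to i, so the graph is not strongly connected.

No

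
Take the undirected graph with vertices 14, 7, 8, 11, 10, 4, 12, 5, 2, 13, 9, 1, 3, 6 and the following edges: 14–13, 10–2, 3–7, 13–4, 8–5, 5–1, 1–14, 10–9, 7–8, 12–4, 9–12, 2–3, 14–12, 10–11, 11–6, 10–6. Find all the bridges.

The edges on the cycle 10-11-6-10 are not bridges since each lies on that cycle.
Every edge lies on some cycle, so there are no bridges.

none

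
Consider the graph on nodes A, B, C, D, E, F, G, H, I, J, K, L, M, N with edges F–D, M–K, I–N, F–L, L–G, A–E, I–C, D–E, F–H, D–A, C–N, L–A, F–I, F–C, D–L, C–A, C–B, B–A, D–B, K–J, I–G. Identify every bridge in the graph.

The edges on the cycle D-B-A-D are not bridges since each lies on that cycle.
But removing F–H disconnects F from H; removing K–J disconnects K from J; removing M–K disconnects M from K — these are bridges.

F-H, J-K, K-M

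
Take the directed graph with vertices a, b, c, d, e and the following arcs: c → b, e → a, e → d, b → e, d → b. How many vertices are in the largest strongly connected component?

{b, d, e} are all mutually reachable — one SCC of size 3.
{c} is an SCC by itself.
{a} is an SCC by itself.
The largest has 3 vertices.

3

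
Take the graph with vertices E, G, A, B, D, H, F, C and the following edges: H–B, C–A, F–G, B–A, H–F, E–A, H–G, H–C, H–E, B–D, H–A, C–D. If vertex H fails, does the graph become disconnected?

Yes

Deleting H raises the number of components from 1 to 2, so H is a cut vertex.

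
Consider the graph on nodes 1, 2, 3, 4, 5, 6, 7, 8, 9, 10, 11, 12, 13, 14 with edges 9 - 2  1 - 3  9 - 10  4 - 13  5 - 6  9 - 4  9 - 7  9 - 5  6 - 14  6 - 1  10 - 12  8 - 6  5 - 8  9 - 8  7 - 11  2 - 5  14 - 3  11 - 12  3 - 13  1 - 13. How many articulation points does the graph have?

1

Removing 9 increases the component count from 1 to 2, so 9 is a cut vertex.
By contrast removing 13 leaves 1 component; it is not a cut vertex. No other vertex is a cut vertex either.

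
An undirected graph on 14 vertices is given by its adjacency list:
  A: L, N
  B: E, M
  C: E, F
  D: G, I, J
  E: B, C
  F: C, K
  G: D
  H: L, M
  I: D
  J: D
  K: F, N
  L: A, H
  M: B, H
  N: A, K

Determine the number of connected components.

2

Starting from D we can reach D, G, I, J. That is one component of size 4.
Starting from A we can reach A, B, C, E, F, H, K, L, M, N. That is one component of size 10.
Total: 2 components.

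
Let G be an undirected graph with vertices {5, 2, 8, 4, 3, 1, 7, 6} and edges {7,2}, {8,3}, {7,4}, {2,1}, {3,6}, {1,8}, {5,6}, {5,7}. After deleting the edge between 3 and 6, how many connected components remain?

3 and 6 are still connected via 3-8-1-2-7-5-6, so the component count stays at 1.

1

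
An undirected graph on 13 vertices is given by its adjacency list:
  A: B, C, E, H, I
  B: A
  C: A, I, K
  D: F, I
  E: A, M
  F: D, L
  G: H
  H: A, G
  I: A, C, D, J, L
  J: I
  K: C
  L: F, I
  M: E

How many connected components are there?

1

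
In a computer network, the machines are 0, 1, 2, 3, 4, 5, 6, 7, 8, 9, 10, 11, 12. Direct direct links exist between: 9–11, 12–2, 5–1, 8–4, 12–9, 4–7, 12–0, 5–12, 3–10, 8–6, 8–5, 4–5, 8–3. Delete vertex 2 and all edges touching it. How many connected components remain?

1

With 2 gone, the remaining components are: {0, 1, 3, 4, 5, 6, 7, 8, 9, 10, 11, 12}.
That is 1 component.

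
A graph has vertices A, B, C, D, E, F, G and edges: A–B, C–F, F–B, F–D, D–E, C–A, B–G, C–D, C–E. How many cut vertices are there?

Removing B increases the component count from 1 to 2, so B is a cut vertex.
By contrast removing F leaves 1 component; it is not a cut vertex. No other vertex is a cut vertex either.

1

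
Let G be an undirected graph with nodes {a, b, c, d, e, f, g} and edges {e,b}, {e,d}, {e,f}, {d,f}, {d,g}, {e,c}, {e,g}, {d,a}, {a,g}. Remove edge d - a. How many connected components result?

1

d and a are still connected via d-g-a, so the component count stays at 1.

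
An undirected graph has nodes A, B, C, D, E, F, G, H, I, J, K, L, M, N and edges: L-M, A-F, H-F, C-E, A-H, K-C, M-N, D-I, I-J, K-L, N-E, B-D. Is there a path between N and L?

From N we can reach C, E, K, L, M, N, which includes L.

Yes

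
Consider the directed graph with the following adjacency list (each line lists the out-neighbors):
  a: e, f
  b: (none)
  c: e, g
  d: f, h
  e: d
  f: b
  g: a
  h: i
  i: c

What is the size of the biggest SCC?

{a, c, d, e, g, h, i} are all mutually reachable — one SCC of size 7.
{b} is an SCC by itself.
{f} is an SCC by itself.
The largest has 7 vertices.

7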